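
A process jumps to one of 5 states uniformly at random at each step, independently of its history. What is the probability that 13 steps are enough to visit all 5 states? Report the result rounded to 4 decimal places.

0.7381

By inclusion–exclusion over which states are missing,
P(all seen) = Σ_{j=0}^{5} (-1)^j C(5,j)((5-j)/5)^13
= 1.00000 - 0.27488 + 0.01306 - 0.00007 + 0.00000 - 0.00000
= 0.73812.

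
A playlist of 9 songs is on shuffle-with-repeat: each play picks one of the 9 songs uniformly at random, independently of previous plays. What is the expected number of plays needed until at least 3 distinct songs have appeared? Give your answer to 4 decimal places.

3.4107

Going from k to k+1 distinct takes a geometric number of plays with mean 9/(9-k).
Sum over k = 0,...,2: E = 9/9 + 9/8 + 9/7 = 3.41071.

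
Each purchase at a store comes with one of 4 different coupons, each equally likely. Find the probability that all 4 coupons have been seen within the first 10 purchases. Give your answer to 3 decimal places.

Let A_i be the event that coupon i is missing after 10 purchases. By inclusion–exclusion on the A_i,
P(all seen) = Σ_{j=0}^{4} (-1)^j C(4,j)((4-j)/4)^10
= 1.0000 - 0.2253 + 0.0059 - 0.0000 + 0.0000
= 0.7806.

0.781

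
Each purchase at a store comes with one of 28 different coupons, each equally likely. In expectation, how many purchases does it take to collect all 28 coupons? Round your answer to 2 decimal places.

The wait to go from k to k+1 distinct coupons is geometric with mean 28/(28-k).
E[T] = 28/28 + 28/27 + 28/26 + ... + 28/2 + 28/1 = 28·H_{28}.
H_{28} = 3.927, so E[T] = 109.961.

109.96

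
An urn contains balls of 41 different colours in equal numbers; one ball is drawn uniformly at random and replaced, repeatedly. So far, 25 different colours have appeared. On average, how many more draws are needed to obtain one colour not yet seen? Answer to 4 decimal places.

Each draw yields a new colour with probability (41-25)/41 = 16/41, so the wait is geometric with mean 41/16.
E = 41/16 = 2.56250.

2.5625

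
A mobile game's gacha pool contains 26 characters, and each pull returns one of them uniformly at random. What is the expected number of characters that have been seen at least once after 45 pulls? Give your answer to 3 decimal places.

For each character, P(seen in 45 pulls) = 1 - (25/26)^45 = 0.8288.
By linearity of expectation, E[distinct seen] = 26·(1 - (25/26)^45) = 21.5488.

21.549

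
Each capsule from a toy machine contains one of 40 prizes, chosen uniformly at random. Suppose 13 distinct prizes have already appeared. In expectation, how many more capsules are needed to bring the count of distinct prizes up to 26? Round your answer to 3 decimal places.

The wait to go from k to k+1 distinct prizes is geometric with mean 40/(40-k).
Sum over k = 13,...,25: E = 40/27 + 40/26 + 40/25 + ... + 40/16 + 40/15 = 25.5958.

25.596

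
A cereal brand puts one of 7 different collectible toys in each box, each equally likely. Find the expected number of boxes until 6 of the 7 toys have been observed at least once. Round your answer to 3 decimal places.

With k distinct toys already seen, the next new one arrives after an expected 7/(7-k) boxes.
Sum over k = 0,...,5: E = 7/7 + 7/6 + 7/5 + 7/4 + 7/3 + 7/2 = 11.1500.

11.150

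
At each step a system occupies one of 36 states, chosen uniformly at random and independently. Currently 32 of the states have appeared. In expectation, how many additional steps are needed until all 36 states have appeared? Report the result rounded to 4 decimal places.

75.0000

From k distinct to k+1 distinct takes on average 36/(36-k) steps.
Sum over k = 32,...,35: E = 36/4 + 36/3 + 36/2 + 36/1 = 75.00000.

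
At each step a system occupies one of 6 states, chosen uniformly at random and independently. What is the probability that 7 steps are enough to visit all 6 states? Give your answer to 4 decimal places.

Let A_i be the event that state i is missing after 7 steps. By inclusion–exclusion on the A_i,
P(all seen) = Σ_{j=0}^{6} (-1)^j C(6,j)((6-j)/6)^7
= 1.00000 - 1.67449 + 0.87791 - 0.15625 + 0.00686 - 0.00002 + 0.00000
= 0.05401.

0.0540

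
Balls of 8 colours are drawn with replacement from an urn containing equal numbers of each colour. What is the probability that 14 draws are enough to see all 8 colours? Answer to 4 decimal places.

By inclusion–exclusion over which colours are missing,
P(all seen) = Σ_{j=0}^{8} (-1)^j C(8,j)((8-j)/8)^14
= 1.00000 - 1.23368 + 0.49890 - 0.07772 + 0.00427 - 0.00006 + 0.00000 - 0.00000 + 0.00000
= 0.19172.

0.1917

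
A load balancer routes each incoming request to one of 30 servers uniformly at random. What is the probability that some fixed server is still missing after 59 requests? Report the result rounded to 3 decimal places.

0.135

On each request the fixed server fails to appear with probability 29/30.
P(still missing after 59) = (29/30)^59 = 0.1353.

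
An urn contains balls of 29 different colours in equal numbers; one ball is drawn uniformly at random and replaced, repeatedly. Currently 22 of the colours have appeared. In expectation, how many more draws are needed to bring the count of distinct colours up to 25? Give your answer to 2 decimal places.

From k distinct to k+1 distinct takes on average 29/(29-k) draws.
Sum over k = 22,...,24: E = 29/7 + 29/6 + 29/5 = 14.776.

14.78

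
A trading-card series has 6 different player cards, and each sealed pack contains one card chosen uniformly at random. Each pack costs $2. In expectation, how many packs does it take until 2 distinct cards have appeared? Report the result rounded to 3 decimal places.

2.200

Going from k to k+1 distinct takes a geometric number of packs with mean 6/(6-k).
Sum over k = 0,...,1: E = 6/6 + 6/5 = 2.2000.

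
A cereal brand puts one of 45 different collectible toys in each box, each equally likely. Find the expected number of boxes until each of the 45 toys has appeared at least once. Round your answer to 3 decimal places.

After k distinct toys have appeared, the next box gives a new one with probability (45-k)/45, so the expected wait for the (k+1)-th is 45/(45-k).
E[T] = 45/45 + 45/44 + 45/43 + ... + 45/2 + 45/1 = 45·H_{45}.
H_{45} = 4.3949, so E[T] = 197.7727.

197.773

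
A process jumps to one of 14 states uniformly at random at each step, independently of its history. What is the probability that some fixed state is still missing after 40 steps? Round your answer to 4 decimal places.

Each step misses the fixed state with probability (14-1)/14 = 13/14, independently.
P(still missing after 40) = (13/14)^40 = 0.05160.

0.0516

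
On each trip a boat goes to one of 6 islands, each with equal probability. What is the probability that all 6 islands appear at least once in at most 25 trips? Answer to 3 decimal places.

0.938

Let A_i be the event that island i is missing after 25 trips. By inclusion–exclusion on the A_i,
P(all seen) = Σ_{j=0}^{6} (-1)^j C(6,j)((6-j)/6)^25
= 1.0000 - 0.0629 + 0.0006 - 0.0000 + 0.0000 - 0.0000 + 0.0000
= 0.9377.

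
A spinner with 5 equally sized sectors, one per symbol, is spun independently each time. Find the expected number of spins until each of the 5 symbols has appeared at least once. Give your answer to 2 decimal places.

The wait to go from k to k+1 distinct symbols is geometric with mean 5/(5-k).
E[T] = 5/5 + 5/4 + 5/3 + 5/2 + 5/1 = 5·H_{5}.
H_{5} = 2.283, so E[T] = 11.417.

11.42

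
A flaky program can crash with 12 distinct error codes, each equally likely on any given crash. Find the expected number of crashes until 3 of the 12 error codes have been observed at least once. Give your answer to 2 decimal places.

3.29

Going from k to k+1 distinct takes a geometric number of crashes with mean 12/(12-k).
Sum over k = 0,...,2: E = 12/12 + 12/11 + 12/10 = 3.291.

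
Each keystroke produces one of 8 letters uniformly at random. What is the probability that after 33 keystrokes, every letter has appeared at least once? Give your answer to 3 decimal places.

0.905

Let A_i be the event that letter i is missing after 33 keystrokes. By inclusion–exclusion on the A_i,
P(all seen) = Σ_{j=0}^{8} (-1)^j C(8,j)((8-j)/8)^33
= 1.0000 - 0.0976 + 0.0021 - 0.0000 + 0.0000 - 0.0000 + 0.0000 - 0.0000 + 0.0000
= 0.9045.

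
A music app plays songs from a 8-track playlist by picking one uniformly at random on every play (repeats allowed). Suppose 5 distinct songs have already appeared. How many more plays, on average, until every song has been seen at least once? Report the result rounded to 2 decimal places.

The wait to go from k to k+1 distinct songs is geometric with mean 8/(8-k).
Sum over k = 5,...,7: E = 8/3 + 8/2 + 8/1 = 14.667.

14.67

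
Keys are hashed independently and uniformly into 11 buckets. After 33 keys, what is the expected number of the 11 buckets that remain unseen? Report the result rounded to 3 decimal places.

0.474

For each bucket, P(unseen after 33) = (10/11)^33 = 0.0431.
By linearity of expectation, E[unseen] = 11·(10/11)^33 = 0.4736.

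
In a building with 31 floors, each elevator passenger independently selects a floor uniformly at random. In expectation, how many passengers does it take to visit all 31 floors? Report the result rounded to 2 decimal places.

After k distinct floors have appeared, the next passenger gives a new one with probability (31-k)/31, so the expected wait for the (k+1)-th is 31/(31-k).
E[T] = 31/31 + 31/30 + 31/29 + ... + 31/2 + 31/1 = 31·H_{31}.
H_{31} = 4.027, so E[T] = 124.845.

124.84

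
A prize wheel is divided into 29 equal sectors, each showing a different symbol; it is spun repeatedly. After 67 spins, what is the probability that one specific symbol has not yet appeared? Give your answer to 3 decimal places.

0.095

Each spin misses the fixed symbol with probability (29-1)/29 = 28/29, independently.
P(still missing after 67) = (28/29)^67 = 0.0953.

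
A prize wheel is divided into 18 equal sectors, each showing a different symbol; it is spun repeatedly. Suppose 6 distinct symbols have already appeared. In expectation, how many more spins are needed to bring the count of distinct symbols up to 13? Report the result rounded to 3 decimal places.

14.758

From k distinct to k+1 distinct takes on average 18/(18-k) spins.
Sum over k = 6,...,12: E = 18/12 + 18/11 + 18/10 + ... + 18/7 + 18/6 = 14.7578.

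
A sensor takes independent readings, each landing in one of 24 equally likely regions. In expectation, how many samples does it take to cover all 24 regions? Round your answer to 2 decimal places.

The wait to go from k to k+1 distinct regions is geometric with mean 24/(24-k).
E[T] = 24/24 + 24/23 + 24/22 + ... + 24/2 + 24/1 = 24·H_{24}.
H_{24} = 3.776, so E[T] = 90.623.

90.62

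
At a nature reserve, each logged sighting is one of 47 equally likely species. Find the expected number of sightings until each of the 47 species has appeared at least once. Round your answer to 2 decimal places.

Split into phases: going from k distinct to k+1 distinct takes on average 47/(47-k) sightings.
E[T] = 47/47 + 47/46 + 47/45 + ... + 47/2 + 47/1 = 47·H_{47}.
H_{47} = 4.438, so E[T] = 208.584.

208.58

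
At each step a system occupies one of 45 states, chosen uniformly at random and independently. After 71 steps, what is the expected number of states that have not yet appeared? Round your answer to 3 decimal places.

9.126

For each state, P(unseen after 71) = (44/45)^71 = 0.2028.
By linearity of expectation, E[unseen] = 45·(44/45)^71 = 9.1257.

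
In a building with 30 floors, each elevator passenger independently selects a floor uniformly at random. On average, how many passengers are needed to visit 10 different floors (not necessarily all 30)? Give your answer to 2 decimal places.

11.92

Going from k to k+1 distinct takes a geometric number of passengers with mean 30/(30-k).
Sum over k = 0,...,9: E = 30/30 + 30/29 + 30/28 + ... + 30/22 + 30/21 = 11.917.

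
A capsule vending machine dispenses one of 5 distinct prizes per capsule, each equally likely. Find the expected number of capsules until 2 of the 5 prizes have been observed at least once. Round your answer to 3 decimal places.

2.250

With k distinct prizes already seen, the next new one arrives after an expected 5/(5-k) capsules.
Sum over k = 0,...,1: E = 5/5 + 5/4 = 2.2500.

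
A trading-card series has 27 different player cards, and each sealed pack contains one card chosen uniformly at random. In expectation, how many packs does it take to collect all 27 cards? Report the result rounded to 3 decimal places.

The wait to go from k to k+1 distinct cards is geometric with mean 27/(27-k).
E[T] = 27/27 + 27/26 + 27/25 + ... + 27/2 + 27/1 = 27·H_{27}.
H_{27} = 3.8915, so E[T] = 105.0693.

105.069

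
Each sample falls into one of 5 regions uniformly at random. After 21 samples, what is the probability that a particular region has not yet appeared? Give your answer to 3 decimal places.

Each sample misses the fixed region with probability (5-1)/5 = 4/5, independently.
P(still missing after 21) = (4/5)^21 = 0.0092.

0.009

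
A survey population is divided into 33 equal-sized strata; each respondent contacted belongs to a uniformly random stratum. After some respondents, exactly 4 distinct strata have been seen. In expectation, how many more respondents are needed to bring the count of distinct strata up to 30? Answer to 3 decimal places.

From k distinct to k+1 distinct takes on average 33/(33-k) respondents.
Sum over k = 4,...,29: E = 33/29 + 33/28 + 33/27 + ... + 33/5 + 33/4 = 70.2346.

70.235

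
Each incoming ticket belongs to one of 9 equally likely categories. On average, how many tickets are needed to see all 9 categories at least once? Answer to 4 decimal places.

The wait to go from k to k+1 distinct categories is geometric with mean 9/(9-k).
E[T] = 9/9 + 9/8 + 9/7 + ... + 9/2 + 9/1 = 9·H_{9}.
H_{9} = 2.82897, so E[T] = 25.46071.

25.4607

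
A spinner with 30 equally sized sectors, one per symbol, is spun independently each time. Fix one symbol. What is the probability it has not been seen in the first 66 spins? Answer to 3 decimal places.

0.107

Each spin misses the fixed symbol with probability (30-1)/30 = 29/30, independently.
P(still missing after 66) = (29/30)^66 = 0.1067.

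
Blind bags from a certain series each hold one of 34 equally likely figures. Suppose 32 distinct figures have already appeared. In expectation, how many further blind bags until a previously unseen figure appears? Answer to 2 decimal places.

17.00

The number of blind bags until the next new figure is geometric with success probability 2/34, so its mean is 34/2.
E = 34/2 = 17.000.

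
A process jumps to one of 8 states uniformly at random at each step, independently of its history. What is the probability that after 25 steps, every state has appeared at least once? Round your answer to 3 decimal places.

0.737

Let A_i be the event that state i is missing after 25 steps. By inclusion–exclusion on the A_i,
P(all seen) = Σ_{j=0}^{8} (-1)^j C(8,j)((8-j)/8)^25
= 1.0000 - 0.2840 + 0.0211 - 0.0004 + 0.0000 - 0.0000 + 0.0000 - 0.0000 + 0.0000
= 0.7366.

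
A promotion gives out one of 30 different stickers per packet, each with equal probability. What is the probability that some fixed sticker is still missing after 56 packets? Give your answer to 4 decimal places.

Each packet misses the fixed sticker with probability (30-1)/30 = 29/30, independently.
P(still missing after 56) = (29/30)^56 = 0.14980.

0.1498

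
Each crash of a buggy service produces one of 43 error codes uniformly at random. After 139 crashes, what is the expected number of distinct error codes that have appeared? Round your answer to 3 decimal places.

41.367

For each error code, P(seen in 139 crashes) = 1 - (42/43)^139 = 0.9620.
By linearity of expectation, E[distinct seen] = 43·(1 - (42/43)^139) = 41.3669.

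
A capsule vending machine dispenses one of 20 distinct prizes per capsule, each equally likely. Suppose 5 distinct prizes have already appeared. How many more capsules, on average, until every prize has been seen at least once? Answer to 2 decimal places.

The wait to go from k to k+1 distinct prizes is geometric with mean 20/(20-k).
Sum over k = 5,...,19: E = 20/15 + 20/14 + 20/13 + ... + 20/2 + 20/1 = 66.365.

66.36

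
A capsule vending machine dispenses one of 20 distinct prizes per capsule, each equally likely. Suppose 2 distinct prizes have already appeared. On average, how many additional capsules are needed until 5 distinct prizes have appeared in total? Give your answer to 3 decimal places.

3.538

With k distinct prizes already seen, the next new one takes an expected 20/(20-k) capsules.
Sum over k = 2,...,4: E = 20/18 + 20/17 + 20/16 = 3.5376.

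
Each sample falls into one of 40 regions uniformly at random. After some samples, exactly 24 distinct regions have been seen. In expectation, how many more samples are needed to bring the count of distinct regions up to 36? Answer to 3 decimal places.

51.896

From k distinct to k+1 distinct takes on average 40/(40-k) samples.
Sum over k = 24,...,35: E = 40/16 + 40/15 + 40/14 + ... + 40/6 + 40/5 = 51.8958.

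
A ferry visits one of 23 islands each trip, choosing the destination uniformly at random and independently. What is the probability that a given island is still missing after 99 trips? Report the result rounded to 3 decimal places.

0.012

Each trip misses the fixed island with probability (23-1)/23 = 22/23, independently.
P(still missing after 99) = (22/23)^99 = 0.0123.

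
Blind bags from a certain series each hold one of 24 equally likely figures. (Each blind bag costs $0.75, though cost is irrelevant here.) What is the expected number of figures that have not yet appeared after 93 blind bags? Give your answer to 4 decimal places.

0.4584

For each figure, P(unseen after 93) = (23/24)^93 = 0.01910.
By linearity of expectation, E[unseen] = 24·(23/24)^93 = 0.45841.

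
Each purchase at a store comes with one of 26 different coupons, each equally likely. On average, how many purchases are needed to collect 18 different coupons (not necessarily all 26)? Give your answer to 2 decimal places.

Going from k to k+1 distinct takes a geometric number of purchases with mean 26/(26-k).
Sum over k = 0,...,17: E = 26/26 + 26/25 + 26/24 + ... + 26/10 + 26/9 = 29.551.

29.55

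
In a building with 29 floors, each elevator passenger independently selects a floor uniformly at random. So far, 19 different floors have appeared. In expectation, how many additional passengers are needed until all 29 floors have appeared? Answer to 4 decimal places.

84.9401

From k distinct to k+1 distinct takes on average 29/(29-k) passengers.
Sum over k = 19,...,28: E = 29/10 + 29/9 + 29/8 + ... + 29/2 + 29/1 = 84.94008.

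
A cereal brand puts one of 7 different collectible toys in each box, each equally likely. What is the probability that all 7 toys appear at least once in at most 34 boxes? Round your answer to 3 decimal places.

Let A_i be the event that toy i is missing after 34 boxes. By inclusion–exclusion on the A_i,
P(all seen) = Σ_{j=0}^{7} (-1)^j C(7,j)((7-j)/7)^34
= 1.0000 - 0.0371 + 0.0002 - 0.0000 + 0.0000 - 0.0000 + 0.0000 - 0.0000
= 0.9632.

0.963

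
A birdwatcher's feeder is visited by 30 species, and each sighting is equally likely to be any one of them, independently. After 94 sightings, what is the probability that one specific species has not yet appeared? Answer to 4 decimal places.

0.0413

Each sighting misses the fixed species with probability (30-1)/30 = 29/30, independently.
P(still missing after 94) = (29/30)^94 = 0.04131.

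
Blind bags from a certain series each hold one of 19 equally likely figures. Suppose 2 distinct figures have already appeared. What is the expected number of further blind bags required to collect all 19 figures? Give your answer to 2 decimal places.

65.35

From k distinct to k+1 distinct takes on average 19/(19-k) blind bags.
Sum over k = 2,...,18: E = 19/17 + 19/16 + 19/15 + ... + 19/2 + 19/1 = 65.351.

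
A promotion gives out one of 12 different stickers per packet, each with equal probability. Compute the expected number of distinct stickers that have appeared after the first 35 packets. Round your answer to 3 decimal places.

For each sticker, P(seen in 35 packets) = 1 - (11/12)^35 = 0.9524.
By linearity of expectation, E[distinct seen] = 12·(1 - (11/12)^35) = 11.4291.

11.429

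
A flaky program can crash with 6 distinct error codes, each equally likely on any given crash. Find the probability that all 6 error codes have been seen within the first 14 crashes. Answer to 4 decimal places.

By inclusion–exclusion over which error codes are missing,
P(all seen) = Σ_{j=0}^{6} (-1)^j C(6,j)((6-j)/6)^14
= 1.00000 - 0.46732 + 0.05138 - 0.00122 + 0.00000 - 0.00000 + 0.00000
= 0.58285.

0.5828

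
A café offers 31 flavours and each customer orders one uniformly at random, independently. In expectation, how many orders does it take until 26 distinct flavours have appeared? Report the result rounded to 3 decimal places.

Going from k to k+1 distinct takes a geometric number of orders with mean 31/(31-k).
Sum over k = 0,...,25: E = 31/31 + 31/30 + 31/29 + ... + 31/7 + 31/6 = 54.0613.

54.061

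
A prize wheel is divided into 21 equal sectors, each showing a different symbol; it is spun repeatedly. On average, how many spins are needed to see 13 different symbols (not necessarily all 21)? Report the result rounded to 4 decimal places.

19.4775

Going from k to k+1 distinct takes a geometric number of spins with mean 21/(21-k).
Sum over k = 0,...,12: E = 21/21 + 21/20 + 21/19 + ... + 21/10 + 21/9 = 19.47753.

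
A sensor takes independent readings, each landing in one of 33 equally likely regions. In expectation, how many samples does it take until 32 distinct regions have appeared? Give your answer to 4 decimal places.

101.9303

Going from k to k+1 distinct takes a geometric number of samples with mean 33/(33-k).
Sum over k = 0,...,31: E = 33/33 + 33/32 + 33/31 + ... + 33/3 + 33/2 = 101.93034.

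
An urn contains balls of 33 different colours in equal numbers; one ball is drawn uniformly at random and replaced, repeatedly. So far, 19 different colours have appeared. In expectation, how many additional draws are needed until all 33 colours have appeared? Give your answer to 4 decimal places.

The wait to go from k to k+1 distinct colours is geometric with mean 33/(33-k).
Sum over k = 19,...,32: E = 33/14 + 33/13 + 33/12 + ... + 33/2 + 33/1 = 107.30156.

107.3016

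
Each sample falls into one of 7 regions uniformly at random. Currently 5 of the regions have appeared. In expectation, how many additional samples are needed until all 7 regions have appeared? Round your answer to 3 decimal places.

10.500

With k distinct regions already seen, the next new one takes an expected 7/(7-k) samples.
Sum over k = 5,...,6: E = 7/2 + 7/1 = 10.5000.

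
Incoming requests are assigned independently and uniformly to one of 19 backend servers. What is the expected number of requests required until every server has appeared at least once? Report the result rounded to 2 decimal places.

Split into phases: going from k distinct to k+1 distinct takes on average 19/(19-k) requests.
E[T] = 19/19 + 19/18 + 19/17 + ... + 19/2 + 19/1 = 19·H_{19}.
H_{19} = 3.548, so E[T] = 67.407.

67.41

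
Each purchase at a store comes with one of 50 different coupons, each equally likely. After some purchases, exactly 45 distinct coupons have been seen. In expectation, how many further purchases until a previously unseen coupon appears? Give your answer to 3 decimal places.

The number of purchases until the next new coupon is geometric with success probability 5/50, so its mean is 50/5.
E = 50/5 = 10.0000.

10.000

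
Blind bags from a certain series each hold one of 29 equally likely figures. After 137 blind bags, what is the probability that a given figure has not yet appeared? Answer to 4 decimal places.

Each blind bag misses the fixed figure with probability (29-1)/29 = 28/29, independently.
P(still missing after 137) = (28/29)^137 = 0.00817.

0.0082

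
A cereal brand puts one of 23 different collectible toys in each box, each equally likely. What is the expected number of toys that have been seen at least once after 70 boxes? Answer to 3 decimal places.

For each toy, P(seen in 70 boxes) = 1 - (22/23)^70 = 0.9555.
By linearity of expectation, E[distinct seen] = 23·(1 - (22/23)^70) = 21.9758.

21.976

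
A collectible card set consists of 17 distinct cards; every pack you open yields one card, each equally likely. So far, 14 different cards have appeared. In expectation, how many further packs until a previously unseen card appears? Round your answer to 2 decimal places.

Each pack yields a new card with probability (17-14)/17 = 3/17, so the wait is geometric with mean 17/3.
E = 17/3 = 5.667.

5.67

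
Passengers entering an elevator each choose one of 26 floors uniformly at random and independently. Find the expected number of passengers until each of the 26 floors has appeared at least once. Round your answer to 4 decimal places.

100.2149

The wait to go from k to k+1 distinct floors is geometric with mean 26/(26-k).
E[T] = 26/26 + 26/25 + 26/24 + ... + 26/2 + 26/1 = 26·H_{26}.
H_{26} = 3.85442, so E[T] = 100.21491.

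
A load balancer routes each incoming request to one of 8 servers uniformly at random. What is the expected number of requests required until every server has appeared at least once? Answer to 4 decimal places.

The wait to go from k to k+1 distinct servers is geometric with mean 8/(8-k).
E[T] = 8/8 + 8/7 + 8/6 + ... + 8/2 + 8/1 = 8·H_{8}.
H_{8} = 2.71786, so E[T] = 21.74286.

21.7429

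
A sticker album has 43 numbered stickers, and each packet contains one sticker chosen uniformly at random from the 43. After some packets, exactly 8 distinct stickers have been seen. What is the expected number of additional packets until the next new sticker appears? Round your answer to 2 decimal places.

1.23

Each packet yields a new sticker with probability (43-8)/43 = 35/43, so the wait is geometric with mean 43/35.
E = 43/35 = 1.229.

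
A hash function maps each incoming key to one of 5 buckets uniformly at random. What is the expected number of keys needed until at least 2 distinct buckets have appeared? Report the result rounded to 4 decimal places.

With k distinct buckets already seen, the next new one arrives after an expected 5/(5-k) keys.
Sum over k = 0,...,1: E = 5/5 + 5/4 = 2.25000.

2.2500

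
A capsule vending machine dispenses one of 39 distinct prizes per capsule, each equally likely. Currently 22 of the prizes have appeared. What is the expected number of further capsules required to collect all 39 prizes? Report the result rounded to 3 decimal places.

The wait to go from k to k+1 distinct prizes is geometric with mean 39/(39-k).
Sum over k = 22,...,38: E = 39/17 + 39/16 + 39/15 + ... + 39/2 + 39/1 = 134.1425.

134.143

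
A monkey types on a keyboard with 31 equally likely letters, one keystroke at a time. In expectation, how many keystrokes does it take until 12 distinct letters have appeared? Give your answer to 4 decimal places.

14.8647

With k distinct letters already seen, the next new one arrives after an expected 31/(31-k) keystrokes.
Sum over k = 0,...,11: E = 31/31 + 31/30 + 31/29 + ... + 31/21 + 31/20 = 14.86467.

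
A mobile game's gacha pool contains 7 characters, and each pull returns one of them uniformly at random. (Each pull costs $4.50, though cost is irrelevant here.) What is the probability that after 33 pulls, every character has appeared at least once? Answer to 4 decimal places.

By inclusion–exclusion over which characters are missing,
P(all seen) = Σ_{j=0}^{7} (-1)^j C(7,j)((7-j)/7)^33
= 1.00000 - 0.04324 + 0.00032 - 0.00000 + 0.00000 - 0.00000 + 0.00000 - 0.00000
= 0.95708.

0.9571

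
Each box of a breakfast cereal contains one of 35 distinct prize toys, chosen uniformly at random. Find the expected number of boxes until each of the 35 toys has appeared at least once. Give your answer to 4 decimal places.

The wait to go from k to k+1 distinct toys is geometric with mean 35/(35-k).
E[T] = 35/35 + 35/34 + 35/33 + ... + 35/2 + 35/1 = 35·H_{35}.
H_{35} = 4.14678, so E[T] = 145.13735.

145.1373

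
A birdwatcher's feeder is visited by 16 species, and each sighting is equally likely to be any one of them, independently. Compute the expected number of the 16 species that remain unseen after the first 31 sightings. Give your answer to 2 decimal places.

2.16

For each species, P(unseen after 31) = (15/16)^31 = 0.135.
By linearity of expectation, E[unseen] = 16·(15/16)^31 = 2.164.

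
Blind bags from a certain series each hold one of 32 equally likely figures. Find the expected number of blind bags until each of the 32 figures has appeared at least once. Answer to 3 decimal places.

129.872

After k distinct figures have appeared, the next blind bag gives a new one with probability (32-k)/32, so the expected wait for the (k+1)-th is 32/(32-k).
E[T] = 32/32 + 32/31 + 32/30 + ... + 32/2 + 32/1 = 32·H_{32}.
H_{32} = 4.0585, so E[T] = 129.8718.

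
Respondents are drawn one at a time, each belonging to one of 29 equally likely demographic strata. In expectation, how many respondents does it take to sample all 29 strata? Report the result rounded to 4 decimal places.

114.8880

Split into phases: going from k distinct to k+1 distinct takes on average 29/(29-k) respondents.
E[T] = 29/29 + 29/28 + 29/27 + ... + 29/2 + 29/1 = 29·H_{29}.
H_{29} = 3.96165, so E[T] = 114.88796.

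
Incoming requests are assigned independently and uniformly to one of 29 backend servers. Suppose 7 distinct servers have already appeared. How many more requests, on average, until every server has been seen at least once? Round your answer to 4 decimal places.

107.0336

From k distinct to k+1 distinct takes on average 29/(29-k) requests.
Sum over k = 7,...,28: E = 29/22 + 29/21 + 29/20 + ... + 29/2 + 29/1 = 107.03358.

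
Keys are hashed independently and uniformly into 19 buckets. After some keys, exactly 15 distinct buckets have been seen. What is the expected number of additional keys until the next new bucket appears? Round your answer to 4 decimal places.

4.7500

The number of keys until the next new bucket is geometric with success probability 4/19, so its mean is 19/4.
E = 19/4 = 4.75000.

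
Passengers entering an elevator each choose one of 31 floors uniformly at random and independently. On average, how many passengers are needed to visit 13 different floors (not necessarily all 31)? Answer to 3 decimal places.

16.496

With k distinct floors already seen, the next new one arrives after an expected 31/(31-k) passengers.
Sum over k = 0,...,12: E = 31/31 + 31/30 + 31/29 + ... + 31/20 + 31/19 = 16.4963.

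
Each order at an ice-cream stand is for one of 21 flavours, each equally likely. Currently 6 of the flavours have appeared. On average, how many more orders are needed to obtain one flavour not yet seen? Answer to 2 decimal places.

The number of orders until the next new flavour is geometric with success probability 15/21, so its mean is 21/15.
E = 21/15 = 1.400.

1.40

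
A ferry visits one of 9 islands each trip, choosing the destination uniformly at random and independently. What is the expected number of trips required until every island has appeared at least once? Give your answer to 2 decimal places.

The wait to go from k to k+1 distinct islands is geometric with mean 9/(9-k).
E[T] = 9/9 + 9/8 + 9/7 + ... + 9/2 + 9/1 = 9·H_{9}.
H_{9} = 2.829, so E[T] = 25.461.

25.46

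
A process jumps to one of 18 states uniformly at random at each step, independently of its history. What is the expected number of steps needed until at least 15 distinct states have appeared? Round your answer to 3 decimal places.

29.912

Going from k to k+1 distinct takes a geometric number of steps with mean 18/(18-k).
Sum over k = 0,...,14: E = 18/18 + 18/17 + 18/16 + ... + 18/5 + 18/4 = 29.9119.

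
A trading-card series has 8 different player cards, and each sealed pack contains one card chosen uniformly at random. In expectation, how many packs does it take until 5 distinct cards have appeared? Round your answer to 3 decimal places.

7.076

Going from k to k+1 distinct takes a geometric number of packs with mean 8/(8-k).
Sum over k = 0,...,4: E = 8/8 + 8/7 + 8/6 + 8/5 + 8/4 = 7.0762.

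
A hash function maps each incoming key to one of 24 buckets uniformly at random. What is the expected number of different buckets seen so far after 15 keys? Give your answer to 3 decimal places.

11.325

For each bucket, P(seen in 15 keys) = 1 - (23/24)^15 = 0.4719.
By linearity of expectation, E[distinct seen] = 24·(1 - (23/24)^15) = 11.3246.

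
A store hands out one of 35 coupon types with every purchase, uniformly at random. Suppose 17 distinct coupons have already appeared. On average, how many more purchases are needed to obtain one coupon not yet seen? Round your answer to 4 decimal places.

1.9444

The number of purchases until the next new coupon is geometric with success probability 18/35, so its mean is 35/18.
E = 35/18 = 1.94444.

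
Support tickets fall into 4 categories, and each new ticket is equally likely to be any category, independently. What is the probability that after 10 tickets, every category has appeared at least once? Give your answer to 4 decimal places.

0.7806

By inclusion–exclusion over which categories are missing,
P(all seen) = Σ_{j=0}^{4} (-1)^j C(4,j)((4-j)/4)^10
= 1.00000 - 0.22525 + 0.00586 - 0.00000 + 0.00000
= 0.78060.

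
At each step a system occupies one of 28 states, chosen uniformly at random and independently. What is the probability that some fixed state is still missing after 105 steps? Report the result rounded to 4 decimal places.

0.0220

On each step the fixed state fails to appear with probability 27/28.
P(still missing after 105) = (27/28)^105 = 0.02196.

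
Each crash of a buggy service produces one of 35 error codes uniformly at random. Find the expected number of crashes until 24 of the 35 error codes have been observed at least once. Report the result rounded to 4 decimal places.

With k distinct error codes already seen, the next new one arrives after an expected 35/(35-k) crashes.
Sum over k = 0,...,23: E = 35/35 + 35/34 + 35/33 + ... + 35/13 + 35/12 = 39.44164.

39.4416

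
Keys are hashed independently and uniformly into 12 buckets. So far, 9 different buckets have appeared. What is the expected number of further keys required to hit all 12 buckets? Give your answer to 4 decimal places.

22.0000

With k distinct buckets already seen, the next new one takes an expected 12/(12-k) keys.
Sum over k = 9,...,11: E = 12/3 + 12/2 + 12/1 = 22.00000.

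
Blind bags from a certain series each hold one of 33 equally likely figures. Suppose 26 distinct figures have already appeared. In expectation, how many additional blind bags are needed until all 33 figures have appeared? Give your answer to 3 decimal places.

85.564

With k distinct figures already seen, the next new one takes an expected 33/(33-k) blind bags.
Sum over k = 26,...,32: E = 33/7 + 33/6 + 33/5 + ... + 33/2 + 33/1 = 85.5643.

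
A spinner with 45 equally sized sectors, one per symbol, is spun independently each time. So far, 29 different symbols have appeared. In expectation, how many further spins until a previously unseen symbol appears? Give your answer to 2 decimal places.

2.81

The number of spins until the next new symbol is geometric with success probability 16/45, so its mean is 45/16.
E = 45/16 = 2.813.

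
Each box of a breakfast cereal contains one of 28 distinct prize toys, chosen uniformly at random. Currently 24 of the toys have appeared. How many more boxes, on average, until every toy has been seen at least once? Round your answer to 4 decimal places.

58.3333

With k distinct toys already seen, the next new one takes an expected 28/(28-k) boxes.
Sum over k = 24,...,27: E = 28/4 + 28/3 + 28/2 + 28/1 = 58.33333.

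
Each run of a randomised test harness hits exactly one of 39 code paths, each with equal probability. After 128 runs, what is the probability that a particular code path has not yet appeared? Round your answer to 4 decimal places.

0.0360

Each run misses the fixed code path with probability (39-1)/39 = 38/39, independently.
P(still missing after 128) = (38/39)^128 = 0.03598.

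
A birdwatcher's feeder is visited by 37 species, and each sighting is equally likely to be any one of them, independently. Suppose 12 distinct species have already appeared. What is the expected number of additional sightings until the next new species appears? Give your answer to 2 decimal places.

The number of sightings until the next new species is geometric with success probability 25/37, so its mean is 37/25.
E = 37/25 = 1.480.

1.48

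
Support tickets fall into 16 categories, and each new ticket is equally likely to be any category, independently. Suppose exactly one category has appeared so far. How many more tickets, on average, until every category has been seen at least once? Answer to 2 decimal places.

53.09

The wait to go from k to k+1 distinct categories is geometric with mean 16/(16-k).
Sum over k = 1,...,15: E = 16/15 + 16/14 + 16/13 + ... + 16/2 + 16/1 = 53.092.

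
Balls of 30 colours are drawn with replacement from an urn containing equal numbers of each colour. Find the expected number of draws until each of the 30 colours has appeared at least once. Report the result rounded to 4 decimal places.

119.8496

The wait to go from k to k+1 distinct colours is geometric with mean 30/(30-k).
E[T] = 30/30 + 30/29 + 30/28 + ... + 30/2 + 30/1 = 30·H_{30}.
H_{30} = 3.99499, so E[T] = 119.84961.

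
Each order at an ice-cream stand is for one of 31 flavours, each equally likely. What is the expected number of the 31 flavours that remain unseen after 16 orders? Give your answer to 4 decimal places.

For each flavour, P(unseen after 16) = (30/31)^16 = 0.59177.
By linearity of expectation, E[unseen] = 31·(30/31)^16 = 18.34487.

18.3449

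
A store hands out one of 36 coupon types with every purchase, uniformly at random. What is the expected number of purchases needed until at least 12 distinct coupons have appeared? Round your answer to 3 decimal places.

Going from k to k+1 distinct takes a geometric number of purchases with mean 36/(36-k).
Sum over k = 0,...,11: E = 36/36 + 36/35 + 36/34 + ... + 36/26 + 36/25 = 14.3496.

14.350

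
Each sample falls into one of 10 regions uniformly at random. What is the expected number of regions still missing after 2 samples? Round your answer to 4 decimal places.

8.1000

For each region, P(unseen after 2) = (9/10)^2 = 0.81000.
By linearity of expectation, E[unseen] = 10·(9/10)^2 = 8.10000.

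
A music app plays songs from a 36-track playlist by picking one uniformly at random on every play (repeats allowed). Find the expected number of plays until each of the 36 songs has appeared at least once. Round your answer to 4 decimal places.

After k distinct songs have appeared, the next play gives a new one with probability (36-k)/36, so the expected wait for the (k+1)-th is 36/(36-k).
E[T] = 36/36 + 36/35 + 36/34 + ... + 36/2 + 36/1 = 36·H_{36}.
H_{36} = 4.17456, so E[T] = 150.28413.

150.2841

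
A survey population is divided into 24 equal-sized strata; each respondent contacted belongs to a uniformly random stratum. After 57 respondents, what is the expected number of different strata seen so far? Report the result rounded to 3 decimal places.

For each stratum, P(seen in 57 respondents) = 1 - (23/24)^57 = 0.9116.
By linearity of expectation, E[distinct seen] = 24·(1 - (23/24)^57) = 21.8784.

21.878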